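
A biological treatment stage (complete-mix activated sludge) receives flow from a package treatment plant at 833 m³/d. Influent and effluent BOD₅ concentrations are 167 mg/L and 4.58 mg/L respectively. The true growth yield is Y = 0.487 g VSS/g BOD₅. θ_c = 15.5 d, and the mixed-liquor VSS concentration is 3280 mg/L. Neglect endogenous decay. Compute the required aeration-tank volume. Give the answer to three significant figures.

Biomass mass balance (decay neglected): V·X = Y·Q·(S₀ − S)·θ_c, so V = 0.487 × 833 × (167 − 4.58) × 15.5 / 3280 = 311.4 m³.

V ≈ 311 m³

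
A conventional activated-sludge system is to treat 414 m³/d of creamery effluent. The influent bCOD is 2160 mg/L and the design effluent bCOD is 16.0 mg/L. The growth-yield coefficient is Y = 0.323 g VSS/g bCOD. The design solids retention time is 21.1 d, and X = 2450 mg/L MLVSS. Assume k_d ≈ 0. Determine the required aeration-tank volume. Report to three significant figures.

Biomass mass balance (decay neglected): V·X = Y·Q·(S₀ − S)·θ_c, so V = 0.323 × 414 × (2160 − 16.0) × 21.1 / 2450 = 2469 m³.

V ≈ 2470 m³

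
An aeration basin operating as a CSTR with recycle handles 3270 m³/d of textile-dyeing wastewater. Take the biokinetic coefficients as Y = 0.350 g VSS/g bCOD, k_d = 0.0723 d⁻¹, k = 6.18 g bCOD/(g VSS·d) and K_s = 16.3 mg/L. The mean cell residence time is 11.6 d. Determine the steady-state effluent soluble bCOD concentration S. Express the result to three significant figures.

For a completely mixed reactor with recycle the Lawrence–McCarty relation gives S = K_s·(1 + k_d·θ_c) / [θ_c·(Y·k − k_d) − 1] = 16.3 × (1 + 0.0723 × 11.6) / [11.6 × (0.350 × 6.18 − 0.0723) − 1] = 29.97 / 23.25 = 1.289 mg/L.

S ≈ 1.29 mg/L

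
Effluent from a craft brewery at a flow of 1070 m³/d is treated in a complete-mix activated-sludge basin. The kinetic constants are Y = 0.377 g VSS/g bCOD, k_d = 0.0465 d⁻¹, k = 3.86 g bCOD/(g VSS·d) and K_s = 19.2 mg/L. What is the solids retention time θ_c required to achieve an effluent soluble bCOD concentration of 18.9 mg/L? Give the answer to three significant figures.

θ_c ≈ 1.48 d

Specific growth rate at S = 18.9 mg/L: μ = YkS/(K_s+S) = 0.377·3.86·18.9/(19.2+18.9) = 0.7219 d⁻¹.
θ_c = 1/(μ − k_d) = 1/(0.7219 − 0.0465) = 1/0.6754 = 1.481 d.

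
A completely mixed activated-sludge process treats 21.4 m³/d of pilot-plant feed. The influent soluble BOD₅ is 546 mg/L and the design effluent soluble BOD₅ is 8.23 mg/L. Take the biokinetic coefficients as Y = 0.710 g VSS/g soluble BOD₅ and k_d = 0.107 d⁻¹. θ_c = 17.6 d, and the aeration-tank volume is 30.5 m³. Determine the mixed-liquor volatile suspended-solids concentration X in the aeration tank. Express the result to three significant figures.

X = Y·Q·ΔS·θ_c / [V·(1 + k_d θ_c)] = 0.710 × 21.4 × (546 − 8.23) × 17.6 / [30.5 × (1 + 0.107 × 17.6)] = 1635 mg/L.

X ≈ 1640 mg/L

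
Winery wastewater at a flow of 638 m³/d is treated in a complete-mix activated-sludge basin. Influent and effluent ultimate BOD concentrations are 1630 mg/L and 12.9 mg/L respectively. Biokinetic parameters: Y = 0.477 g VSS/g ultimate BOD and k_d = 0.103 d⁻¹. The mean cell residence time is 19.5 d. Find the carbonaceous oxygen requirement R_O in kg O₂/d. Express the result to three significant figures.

The observed yield is Y_obs = Y/(1 + k_d·θ_c) = 0.477 / (1 + 0.103 × 19.5) = 0.477 / 3.008 = 0.1586 g VSS per g ultimate BOD removed.
ΔS = 1630 − 12.9 = 1617 mg/L, so the substrate removal rate is 638 × 1617/1000 = 1032 kg ultimate BOD/d.
Net sludge production P_X = 0.1586 × 1032 = 163.6 kg VSS/d.
R_O = Q·(S₀ − S) − 1.42·P_X = 1032 − 1.42 × 163.6 = 799.4 kg O₂/d.

R_O ≈ 799 kg O₂/d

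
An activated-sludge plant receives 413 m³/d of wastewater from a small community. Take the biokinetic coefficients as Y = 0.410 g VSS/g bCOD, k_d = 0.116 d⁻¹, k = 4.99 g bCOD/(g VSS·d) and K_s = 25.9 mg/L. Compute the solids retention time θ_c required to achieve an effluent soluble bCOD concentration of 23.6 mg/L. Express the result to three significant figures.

θ_c ≈ 1.16 d

Specific growth rate at S = 23.6 mg/L: μ = YkS/(K_s+S) = 0.410·4.99·23.6/(25.9+23.6) = 0.9754 d⁻¹.
Then 1/θ_c = μ − k_d = 0.9754 − 0.116 = 0.8594 d⁻¹, giving θ_c = 1.164 d.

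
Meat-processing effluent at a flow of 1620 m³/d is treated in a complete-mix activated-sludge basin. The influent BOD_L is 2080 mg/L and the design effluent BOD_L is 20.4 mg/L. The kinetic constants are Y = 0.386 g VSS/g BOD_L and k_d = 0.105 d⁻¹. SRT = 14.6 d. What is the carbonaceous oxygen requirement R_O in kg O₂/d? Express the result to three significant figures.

The observed yield is Y_obs = Y/(1 + k_d·θ_c) = 0.386 / (1 + 0.105 × 14.6) = 0.386 / 2.533 = 0.1524 g VSS per g BOD_L removed.
Q·(S₀ − S) = 1620 × (2080 − 20.4) × 10⁻³ = 3337 kg/d removed.
Net sludge production P_X = 0.1524 × 3337 = 508.5 kg VSS/d.
R_O = Q·(S₀ − S) − 1.42·P_X = 3337 − 1.42 × 508.5 = 2615 kg O₂/d.

R_O ≈ 2610 kg O₂/d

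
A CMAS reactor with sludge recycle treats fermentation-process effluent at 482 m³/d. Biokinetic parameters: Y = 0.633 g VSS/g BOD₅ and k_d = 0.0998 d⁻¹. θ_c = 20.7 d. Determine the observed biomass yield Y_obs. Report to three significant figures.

Y_obs ≈ 0.206 g VSS/g BOD₅

The observed yield is Y_obs = Y/(1 + k_d·θ_c) = 0.633 / (1 + 0.0998 × 20.7) = 0.633 / 3.066 = 0.2065 g VSS per g BOD₅ removed.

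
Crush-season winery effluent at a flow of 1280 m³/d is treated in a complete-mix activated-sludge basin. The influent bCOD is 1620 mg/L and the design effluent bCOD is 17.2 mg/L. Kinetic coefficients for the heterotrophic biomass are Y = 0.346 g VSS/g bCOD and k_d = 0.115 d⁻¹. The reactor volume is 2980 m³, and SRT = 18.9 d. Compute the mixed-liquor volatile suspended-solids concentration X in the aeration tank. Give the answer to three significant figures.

X ≈ 1420 mg/L

Solving the biomass balance for X: X = Y Q (S₀−S) θ_c / [V (1+k_d θ_c)] = 0.346 × 1280 × (1620 − 17.2) × 18.9 / [2980 × (1 + 0.115 × 18.9)] = 1419 mg/L.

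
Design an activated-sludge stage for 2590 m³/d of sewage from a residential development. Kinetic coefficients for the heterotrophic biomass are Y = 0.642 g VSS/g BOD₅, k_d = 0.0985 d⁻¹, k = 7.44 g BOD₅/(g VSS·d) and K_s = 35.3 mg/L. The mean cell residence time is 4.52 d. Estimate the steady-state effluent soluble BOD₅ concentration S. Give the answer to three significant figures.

S ≈ 2.53 mg/L

Effluent substrate depends only on kinetics and SRT: S = K_s(1 + k_d θ_c) / [θ_c(Yk − k_d) − 1] = 35.3 × (1 + 0.0985 × 4.52) / [4.52 × (0.642 × 7.44 − 0.0985) − 1] = 51.02 / 20.14 = 2.533 mg/L.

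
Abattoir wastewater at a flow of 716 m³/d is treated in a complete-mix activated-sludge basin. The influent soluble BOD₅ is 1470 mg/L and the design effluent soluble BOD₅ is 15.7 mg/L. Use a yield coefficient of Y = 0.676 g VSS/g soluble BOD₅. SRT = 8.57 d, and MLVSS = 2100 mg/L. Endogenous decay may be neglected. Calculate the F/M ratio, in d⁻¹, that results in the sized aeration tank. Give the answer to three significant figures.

Biomass mass balance (decay neglected): V·X = Y·Q·(S₀ − S)·θ_c, so V = 0.676 × 716 × (1470 − 15.7) × 8.57 / 2100 = 2873 m³.
F/M = Q·S₀ / (V·X) = 716 × 1470 / (2873 × 2100) = 0.1745 g soluble BOD₅·(g VSS·d)⁻¹.

F/M ≈ 0.174 d⁻¹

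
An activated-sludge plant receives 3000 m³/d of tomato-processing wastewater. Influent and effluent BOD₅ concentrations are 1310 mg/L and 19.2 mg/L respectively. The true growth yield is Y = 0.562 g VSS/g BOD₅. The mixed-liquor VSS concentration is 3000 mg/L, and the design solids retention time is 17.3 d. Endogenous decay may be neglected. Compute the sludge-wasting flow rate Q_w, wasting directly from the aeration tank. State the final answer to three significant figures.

Q_w ≈ 725 m³/d

With k_d = 0 the design equation reduces to V = Y Q (S₀−S) θ_c / X = 0.562 × 3000 × (1310 − 19.2) × 17.3 / 3000 = 12550 m³.
With mixed-liquor wasting, θ_c = V/Q_w, so Q_w = V/θ_c = 12550/17.3 = 725.4 m³/d.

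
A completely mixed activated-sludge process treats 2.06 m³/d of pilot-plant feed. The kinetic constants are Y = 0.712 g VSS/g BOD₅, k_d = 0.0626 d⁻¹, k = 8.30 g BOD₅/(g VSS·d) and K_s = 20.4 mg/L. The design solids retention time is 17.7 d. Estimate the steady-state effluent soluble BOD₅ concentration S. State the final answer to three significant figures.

S ≈ 0.420 mg/L

Effluent substrate depends only on kinetics and SRT: S = K_s(1 + k_d θ_c) / [θ_c(Yk − k_d) − 1] = 20.4 × (1 + 0.0626 × 17.7) / [17.7 × (0.712 × 8.30 − 0.0626) − 1] = 43.00 / 102.5 = 0.4196 mg/L.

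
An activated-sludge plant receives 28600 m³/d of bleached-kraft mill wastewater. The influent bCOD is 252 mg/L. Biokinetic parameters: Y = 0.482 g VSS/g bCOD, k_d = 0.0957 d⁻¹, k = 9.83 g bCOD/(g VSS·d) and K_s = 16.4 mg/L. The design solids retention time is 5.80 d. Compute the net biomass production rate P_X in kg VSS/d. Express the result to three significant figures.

For a completely mixed reactor with recycle the Lawrence–McCarty relation gives S = K_s·(1 + k_d·θ_c) / [θ_c·(Y·k − k_d) − 1] = 16.4 × (1 + 0.0957 × 5.80) / [5.80 × (0.482 × 9.83 − 0.0957) − 1] = 25.50 / 25.93 = 0.9837 mg/L.
The observed yield is Y_obs = Y/(1 + k_d·θ_c) = 0.482 / (1 + 0.0957 × 5.80) = 0.482 / 1.555 = 0.3100 g VSS per g bCOD removed.
Substrate removed = Q·(S₀ − S) = 28600 m³/d × (252 − 0.984) g/m³ = 7.18×10^6 g/d = 7179 kg/d.
Net biomass production P_X = Y_obs × Q·(S₀ − S) = 0.3100 × 7179 = 2225 kg VSS/d.

P_X ≈ 2230 kg VSS/d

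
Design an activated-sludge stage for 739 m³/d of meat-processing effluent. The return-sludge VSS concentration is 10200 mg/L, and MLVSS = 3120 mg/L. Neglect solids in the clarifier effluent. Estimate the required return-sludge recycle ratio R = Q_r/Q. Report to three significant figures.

R ≈ 0.441

R = Q_r/Q = X/(X_r − X) = 3120 / (10200 − 3120) = 0.4407.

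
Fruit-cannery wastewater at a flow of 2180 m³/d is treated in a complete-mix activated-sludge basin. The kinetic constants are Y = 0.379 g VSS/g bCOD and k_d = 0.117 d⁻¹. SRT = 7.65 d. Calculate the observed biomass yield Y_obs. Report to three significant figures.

Correct the yield for decay: Y_obs = Y/(1 + k_d θ_c) = 0.379 / (1 + 0.117 × 7.65) = 0.379 / 1.895 = 0.2000.

Y_obs ≈ 0.200 g VSS/g bCOD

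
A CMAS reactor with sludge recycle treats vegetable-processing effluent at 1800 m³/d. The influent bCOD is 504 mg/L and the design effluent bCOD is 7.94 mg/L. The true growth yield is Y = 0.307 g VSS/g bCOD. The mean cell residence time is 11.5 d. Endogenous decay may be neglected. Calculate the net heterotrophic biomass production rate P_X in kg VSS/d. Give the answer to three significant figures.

With endogenous decay neglected, the observed yield equals the true yield: Y_obs = Y = 0.307 g VSS/g bCOD.
Q·(S₀ − S) = 1800 × (504 − 7.94) × 10⁻³ = 892.9 kg/d removed.
Biomass produced: P_X = Y_obs·Q·ΔS = 0.3070 × 892.9 ≈ 274.1 kg VSS/d.

P_X ≈ 274 kg VSS/d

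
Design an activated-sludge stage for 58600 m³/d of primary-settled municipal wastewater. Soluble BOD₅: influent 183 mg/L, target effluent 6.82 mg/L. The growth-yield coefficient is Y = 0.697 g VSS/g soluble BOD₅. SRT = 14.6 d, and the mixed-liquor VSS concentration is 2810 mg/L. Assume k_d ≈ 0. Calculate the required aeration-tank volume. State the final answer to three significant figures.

With k_d = 0 the design equation reduces to V = Y Q (S₀−S) θ_c / X = 0.697 × 58600 × (183 − 6.82) × 14.6 / 2810 = 37388 m³.

V ≈ 37400 m³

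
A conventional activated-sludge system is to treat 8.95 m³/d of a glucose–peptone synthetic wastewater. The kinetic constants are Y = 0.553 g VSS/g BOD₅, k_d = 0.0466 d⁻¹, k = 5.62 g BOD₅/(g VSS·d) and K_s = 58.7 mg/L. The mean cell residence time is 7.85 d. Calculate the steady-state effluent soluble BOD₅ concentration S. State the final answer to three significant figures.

For a completely mixed reactor with recycle the Lawrence–McCarty relation gives S = K_s·(1 + k_d·θ_c) / [θ_c·(Y·k − k_d) − 1] = 58.7 × (1 + 0.0466 × 7.85) / [7.85 × (0.553 × 5.62 − 0.0466) − 1] = 80.17 / 23.03 = 3.481 mg/L.

S ≈ 3.48 mg/L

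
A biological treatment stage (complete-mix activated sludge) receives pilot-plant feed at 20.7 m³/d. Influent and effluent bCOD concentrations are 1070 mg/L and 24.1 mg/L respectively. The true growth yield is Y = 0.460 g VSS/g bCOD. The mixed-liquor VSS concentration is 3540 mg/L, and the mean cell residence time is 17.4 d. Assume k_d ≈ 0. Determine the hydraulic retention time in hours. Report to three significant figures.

τ ≈ 56.8 h

Biomass mass balance (decay neglected): V·X = Y·Q·(S₀ − S)·θ_c, so V = 0.460 × 20.7 × (1070 − 24.1) × 17.4 / 3540 = 48.95 m³.
Hydraulic retention time τ = V/Q = 48.95 / 20.7 = 2.365 d = 56.76 h.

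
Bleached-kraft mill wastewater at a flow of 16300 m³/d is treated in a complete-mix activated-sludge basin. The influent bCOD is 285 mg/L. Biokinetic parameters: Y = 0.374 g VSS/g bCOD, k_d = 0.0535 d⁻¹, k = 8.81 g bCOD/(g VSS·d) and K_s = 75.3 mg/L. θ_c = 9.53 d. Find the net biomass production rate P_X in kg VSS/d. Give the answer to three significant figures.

From the Monod/SRT balance for a CMAS, S = K_s·(1+k_d θ_c)/[θ_c·(Y k − k_d) − 1] = 75.3 × (1 + 0.0535 × 9.53) / [9.53 × (0.374 × 8.81 − 0.0535) − 1] = 113.7 / 29.89 = 3.804 mg/L.
Correct the yield for decay: Y_obs = Y/(1 + k_d θ_c) = 0.374 / (1 + 0.0535 × 9.53) = 0.374 / 1.510 = 0.2477.
Substrate removed = Q·(S₀ − S) = 16300 m³/d × (285 − 3.80) g/m³ = 4.58×10^6 g/d = 4584 kg/d.
So the net sludge growth is P_X = 0.2477 × 4584 = 1135 kg VSS/d.

P_X ≈ 1140 kg VSS/d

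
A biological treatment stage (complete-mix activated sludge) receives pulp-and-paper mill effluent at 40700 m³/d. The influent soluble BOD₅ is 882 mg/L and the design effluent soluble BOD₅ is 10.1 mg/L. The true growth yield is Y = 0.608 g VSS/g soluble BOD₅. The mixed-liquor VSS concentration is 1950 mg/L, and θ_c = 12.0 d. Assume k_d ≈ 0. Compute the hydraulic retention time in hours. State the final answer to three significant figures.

Biomass mass balance (decay neglected): V·X = Y·Q·(S₀ − S)·θ_c, so V = 0.608 × 40700 × (882 − 10.1) × 12.0 / 1950 = 132773 m³.
HRT = V/Q = 132773 m³ / 40700 m³·d⁻¹ = 3.262 d × 24 = 78.29 h.

τ ≈ 78.3 h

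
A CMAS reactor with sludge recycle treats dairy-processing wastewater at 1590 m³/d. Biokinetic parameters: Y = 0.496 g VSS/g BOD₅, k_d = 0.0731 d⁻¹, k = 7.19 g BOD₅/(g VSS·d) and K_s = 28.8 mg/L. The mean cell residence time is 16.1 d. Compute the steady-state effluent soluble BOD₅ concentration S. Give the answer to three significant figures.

S ≈ 1.13 mg/L

For a completely mixed reactor with recycle the Lawrence–McCarty relation gives S = K_s·(1 + k_d·θ_c) / [θ_c·(Y·k − k_d) − 1] = 28.8 × (1 + 0.0731 × 16.1) / [16.1 × (0.496 × 7.19 − 0.0731) − 1] = 62.70 / 55.24 = 1.135 mg/L.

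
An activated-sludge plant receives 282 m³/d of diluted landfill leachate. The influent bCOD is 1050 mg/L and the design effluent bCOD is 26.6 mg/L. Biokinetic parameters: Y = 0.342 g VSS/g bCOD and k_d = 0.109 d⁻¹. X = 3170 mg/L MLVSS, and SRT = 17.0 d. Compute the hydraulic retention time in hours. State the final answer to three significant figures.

τ ≈ 15.8 h

Steady-state biomass mass balance: V·X·(1 + k_d·θ_c) = Y·Q·(S₀ − S)·θ_c, so V = 0.342 × 282 × (1050 − 26.6) × 17.0 / [3170 × (1 + 0.109 × 17.0)] = 1.68×10^6 / 9044 = 185.5 m³.
τ = V/Q = 185.5/282 = 0.6579 d, or 15.79 h.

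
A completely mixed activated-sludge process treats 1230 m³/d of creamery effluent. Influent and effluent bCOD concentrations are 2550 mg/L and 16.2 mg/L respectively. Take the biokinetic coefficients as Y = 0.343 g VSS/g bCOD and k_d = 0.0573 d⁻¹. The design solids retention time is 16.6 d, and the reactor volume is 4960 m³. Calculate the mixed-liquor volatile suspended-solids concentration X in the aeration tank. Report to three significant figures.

X = Y·Q·ΔS·θ_c / [V·(1 + k_d θ_c)] = 0.343 × 1230 × (2550 − 16.2) × 16.6 / [4960 × (1 + 0.0573 × 16.6)] = 1834 mg/L.

X ≈ 1830 mg/L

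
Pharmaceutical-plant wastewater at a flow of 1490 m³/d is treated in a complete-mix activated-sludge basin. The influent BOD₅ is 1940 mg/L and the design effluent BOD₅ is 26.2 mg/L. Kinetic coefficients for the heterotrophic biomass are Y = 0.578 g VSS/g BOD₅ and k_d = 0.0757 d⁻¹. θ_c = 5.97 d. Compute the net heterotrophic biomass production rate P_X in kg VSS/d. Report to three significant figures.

P_X ≈ 1140 kg VSS/d

Observed yield with endogenous decay: Y_obs = Y / (1 + k_d·θ_c) = 0.578 / (1 + 0.0757 × 5.97) = 0.578 / 1.452 = 0.3981 g VSS/g BOD₅.
Substrate removed = Q·(S₀ − S) = 1490 m³/d × (1940 − 26.2) g/m³ = 2.85×10^6 g/d = 2852 kg/d.
Biomass produced: P_X = Y_obs·Q·ΔS = 0.3981 × 2852 ≈ 1135 kg VSS/d.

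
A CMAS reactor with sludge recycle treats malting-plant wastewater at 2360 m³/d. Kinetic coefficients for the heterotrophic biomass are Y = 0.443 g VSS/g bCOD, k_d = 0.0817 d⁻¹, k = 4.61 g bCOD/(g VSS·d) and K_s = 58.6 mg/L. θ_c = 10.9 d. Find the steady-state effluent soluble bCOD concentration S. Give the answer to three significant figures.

S ≈ 5.44 mg/L

From the Monod/SRT balance for a CMAS, S = K_s·(1+k_d θ_c)/[θ_c·(Y k − k_d) − 1] = 58.6 × (1 + 0.0817 × 10.9) / [10.9 × (0.443 × 4.61 − 0.0817) − 1] = 110.8 / 20.37 = 5.439 mg/L.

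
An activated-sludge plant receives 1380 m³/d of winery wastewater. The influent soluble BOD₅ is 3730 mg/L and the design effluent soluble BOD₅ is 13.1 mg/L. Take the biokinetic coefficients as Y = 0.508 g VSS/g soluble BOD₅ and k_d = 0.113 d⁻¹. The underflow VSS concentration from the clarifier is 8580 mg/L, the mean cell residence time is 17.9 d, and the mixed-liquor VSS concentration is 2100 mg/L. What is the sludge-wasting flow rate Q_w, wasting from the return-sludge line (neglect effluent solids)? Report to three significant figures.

Q_w ≈ 100 m³/d

Steady-state biomass mass balance: V·X·(1 + k_d·θ_c) = Y·Q·(S₀ − S)·θ_c, so V = 0.508 × 1380 × (3730 − 13.1) × 17.9 / [2100 × (1 + 0.113 × 17.9)] = 4.66×10^7 / 6348 = 7348 m³.
Wasting from the return line (neglecting effluent solids): Q_w = V·X / (θ_c·X_r) = 7348 × 2100 / (17.9 × 8580) = 100.5 m³/d.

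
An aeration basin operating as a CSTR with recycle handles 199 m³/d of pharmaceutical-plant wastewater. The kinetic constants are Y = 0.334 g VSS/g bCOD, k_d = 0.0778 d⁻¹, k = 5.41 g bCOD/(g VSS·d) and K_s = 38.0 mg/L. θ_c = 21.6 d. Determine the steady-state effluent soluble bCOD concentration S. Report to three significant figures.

Effluent substrate depends only on kinetics and SRT: S = K_s(1 + k_d θ_c) / [θ_c(Yk − k_d) − 1] = 38.0 × (1 + 0.0778 × 21.6) / [21.6 × (0.334 × 5.41 − 0.0778) − 1] = 101.9 / 36.35 = 2.802 mg/L.

S ≈ 2.80 mg/L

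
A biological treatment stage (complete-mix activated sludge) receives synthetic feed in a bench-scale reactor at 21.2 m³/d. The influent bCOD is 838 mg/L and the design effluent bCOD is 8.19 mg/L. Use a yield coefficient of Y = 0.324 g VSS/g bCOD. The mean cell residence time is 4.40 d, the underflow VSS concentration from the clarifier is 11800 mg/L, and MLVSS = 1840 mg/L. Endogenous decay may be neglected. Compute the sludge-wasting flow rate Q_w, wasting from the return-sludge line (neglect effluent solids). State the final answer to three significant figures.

V·X = Y·Q·ΔS·θ_c gives V = 0.324 × 21.2 × (838 − 8.19) × 4.40 / 1840 = 13.63 m³.
θ_c = V·X/(Q_w·X_r) when wasting from the recycle, so Q_w = V·X/(θ_c·X_r) = 13.63 × 1840 / (4.40 × 11800) = 0.4830 m³/d.

Q_w ≈ 0.483 m³/d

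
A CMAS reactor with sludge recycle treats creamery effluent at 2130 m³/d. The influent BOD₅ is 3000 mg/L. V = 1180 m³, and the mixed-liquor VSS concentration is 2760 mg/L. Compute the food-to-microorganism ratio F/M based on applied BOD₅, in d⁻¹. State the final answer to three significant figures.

F/M ≈ 1.96 d⁻¹

Food-to-microorganism ratio F/M = Q S₀ / (V X) = 2130 × 3000 / (1180 × 2760) = 1.962 d⁻¹.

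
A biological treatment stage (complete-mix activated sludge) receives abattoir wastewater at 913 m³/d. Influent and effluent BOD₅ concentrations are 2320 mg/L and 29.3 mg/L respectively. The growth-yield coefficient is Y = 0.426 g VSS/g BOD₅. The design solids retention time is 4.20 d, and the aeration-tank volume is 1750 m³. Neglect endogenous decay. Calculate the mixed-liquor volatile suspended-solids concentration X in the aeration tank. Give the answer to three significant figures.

X = Y·Q·ΔS·θ_c / V = 0.426 × 913 × (2320 − 29.3) × 4.20 / 1750 = 2138 mg/L.

X ≈ 2140 mg/L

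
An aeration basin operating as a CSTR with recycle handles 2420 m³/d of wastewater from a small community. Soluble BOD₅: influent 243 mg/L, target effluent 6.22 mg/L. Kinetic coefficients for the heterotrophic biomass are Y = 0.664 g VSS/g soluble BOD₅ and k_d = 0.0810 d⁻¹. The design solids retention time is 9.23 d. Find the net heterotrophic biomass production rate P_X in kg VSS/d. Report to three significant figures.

Y_obs = Y / (1 + k_d θ_c) = 0.664 / (1 + 0.0810 × 9.23) = 0.664 / 1.748 = 0.3799.
Substrate removed = Q·(S₀ − S) = 2420 m³/d × (243 − 6.22) g/m³ = 5.73×10^5 g/d = 573.0 kg/d.
Net biomass production P_X = Y_obs × Q·(S₀ − S) = 0.3799 × 573.0 = 217.7 kg VSS/d.

P_X ≈ 218 kg VSS/d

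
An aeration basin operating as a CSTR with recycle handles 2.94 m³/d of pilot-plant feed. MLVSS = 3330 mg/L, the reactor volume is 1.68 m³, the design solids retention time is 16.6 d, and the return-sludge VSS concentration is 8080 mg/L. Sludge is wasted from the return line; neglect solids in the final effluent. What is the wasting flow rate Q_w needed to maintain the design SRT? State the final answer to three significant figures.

Q_w = (V·X)/(θ_c X_r) = 1.680 × 3330 / (16.6 × 8080) = 0.04171 m³/d.

Q_w ≈ 0.0417 m³/d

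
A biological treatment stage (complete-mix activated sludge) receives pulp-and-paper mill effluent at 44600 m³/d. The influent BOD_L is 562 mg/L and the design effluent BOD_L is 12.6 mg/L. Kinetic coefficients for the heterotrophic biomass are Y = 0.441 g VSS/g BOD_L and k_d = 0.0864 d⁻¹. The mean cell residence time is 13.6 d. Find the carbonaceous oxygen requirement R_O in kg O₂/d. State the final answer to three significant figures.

Y_obs = Y / (1 + k_d θ_c) = 0.441 / (1 + 0.0864 × 13.6) = 0.441 / 2.175 = 0.2028.
Q·(S₀ − S) = 44600 × (562 − 12.6) × 10⁻³ = 24503 kg/d removed.
Net sludge production P_X = 0.2028 × 24503 = 4968 kg VSS/d.
Carbonaceous O₂ demand = substrate oxidised − cell-mass equivalent = 24503 − 1.42 × 4968 = 17448 kg O₂/d.

R_O ≈ 17400 kg O₂/d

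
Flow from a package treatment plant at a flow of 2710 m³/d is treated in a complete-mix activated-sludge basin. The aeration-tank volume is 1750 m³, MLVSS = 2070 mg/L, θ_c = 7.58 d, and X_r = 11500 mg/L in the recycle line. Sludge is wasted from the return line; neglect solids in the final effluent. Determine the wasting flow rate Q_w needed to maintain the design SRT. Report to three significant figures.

Q_w ≈ 41.6 m³/d

Q_w = (V·X)/(θ_c X_r) = 1750 × 2070 / (7.58 × 11500) = 41.56 m³/d.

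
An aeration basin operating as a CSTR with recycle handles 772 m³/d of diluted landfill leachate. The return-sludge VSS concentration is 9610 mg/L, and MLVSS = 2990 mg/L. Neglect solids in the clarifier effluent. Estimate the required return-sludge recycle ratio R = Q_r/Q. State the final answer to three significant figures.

R ≈ 0.452

Solids balance on the clarifier gives (1+R)X = R·X_r, so R = X/(X_r − X) = 2990 / (9610 − 2990) = 0.4517.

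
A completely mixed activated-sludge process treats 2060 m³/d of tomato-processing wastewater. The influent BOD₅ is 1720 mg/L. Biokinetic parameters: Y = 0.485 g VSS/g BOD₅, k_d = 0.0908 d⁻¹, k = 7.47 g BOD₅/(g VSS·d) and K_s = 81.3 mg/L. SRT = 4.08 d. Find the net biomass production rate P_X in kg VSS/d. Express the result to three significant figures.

For a completely mixed reactor with recycle the Lawrence–McCarty relation gives S = K_s·(1 + k_d·θ_c) / [θ_c·(Y·k − k_d) − 1] = 81.3 × (1 + 0.0908 × 4.08) / [4.08 × (0.485 × 7.47 − 0.0908) − 1] = 111.4 / 13.41 = 8.308 mg/L.
Y_obs = Y / (1 + k_d θ_c) = 0.485 / (1 + 0.0908 × 4.08) = 0.485 / 1.370 = 0.3539.
Q·(S₀ − S) = 2060 × (1720 − 8.31) × 10⁻³ = 3526 kg/d removed.
So the net sludge growth is P_X = 0.3539 × 3526 = 1248 kg VSS/d.

P_X ≈ 1250 kg VSS/d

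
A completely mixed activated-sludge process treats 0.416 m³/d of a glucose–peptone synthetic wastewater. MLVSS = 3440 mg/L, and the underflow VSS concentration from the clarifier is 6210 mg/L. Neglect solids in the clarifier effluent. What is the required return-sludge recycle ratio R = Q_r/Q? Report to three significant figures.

R ≈ 1.24

R = Q_r/Q = X/(X_r − X) = 3440 / (6210 − 3440) = 1.242.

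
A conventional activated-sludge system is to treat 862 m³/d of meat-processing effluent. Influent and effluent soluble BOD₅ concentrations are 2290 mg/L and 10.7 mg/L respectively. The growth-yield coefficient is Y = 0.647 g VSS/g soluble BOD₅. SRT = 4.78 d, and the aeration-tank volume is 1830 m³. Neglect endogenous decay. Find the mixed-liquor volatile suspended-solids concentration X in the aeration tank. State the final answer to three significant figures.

X ≈ 3320 mg/L

From V·X = Y·Q·(S₀ − S)·θ_c (decay neglected): X = 0.647 × 862 × (2290 − 10.7) × 4.78 / 1830 = 3320 mg/L.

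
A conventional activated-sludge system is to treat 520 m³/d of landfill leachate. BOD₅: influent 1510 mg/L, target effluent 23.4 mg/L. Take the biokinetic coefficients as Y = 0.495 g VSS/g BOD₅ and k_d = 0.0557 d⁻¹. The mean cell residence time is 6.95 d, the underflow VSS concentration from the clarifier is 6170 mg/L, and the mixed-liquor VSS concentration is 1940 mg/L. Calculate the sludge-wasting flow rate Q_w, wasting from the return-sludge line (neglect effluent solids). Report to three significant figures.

Q_w ≈ 44.7 m³/d

Rearranging the biomass balance for a CMAS with decay, V = Y·Q·ΔS·θ_c / [X·(1+k_d θ_c)] = 0.495 × 520 × (1510 − 23.4) × 6.95 / [1940 × (1 + 0.0557 × 6.95)] = 2.66×10^6 / 2691 = 988.3 m³.
θ_c = V·X/(Q_w·X_r) when wasting from the recycle, so Q_w = V·X/(θ_c·X_r) = 988.3 × 1940 / (6.95 × 6170) = 44.71 m³/d.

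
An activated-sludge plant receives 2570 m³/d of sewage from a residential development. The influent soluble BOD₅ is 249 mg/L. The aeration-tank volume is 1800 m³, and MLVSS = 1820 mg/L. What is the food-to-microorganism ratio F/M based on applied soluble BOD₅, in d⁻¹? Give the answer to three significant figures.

F/M ≈ 0.195 d⁻¹

F/M = Q·S₀ / (V·X) = 2570 × 249 / (1800 × 1820) = 0.1953 g soluble BOD₅·(g VSS·d)⁻¹.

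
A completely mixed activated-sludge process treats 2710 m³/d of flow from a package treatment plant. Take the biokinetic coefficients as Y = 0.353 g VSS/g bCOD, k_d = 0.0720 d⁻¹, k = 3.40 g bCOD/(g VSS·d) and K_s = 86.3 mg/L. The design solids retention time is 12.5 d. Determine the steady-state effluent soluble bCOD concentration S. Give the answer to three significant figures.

For a completely mixed reactor with recycle the Lawrence–McCarty relation gives S = K_s·(1 + k_d·θ_c) / [θ_c·(Y·k − k_d) − 1] = 86.3 × (1 + 0.0720 × 12.5) / [12.5 × (0.353 × 3.40 − 0.0720) − 1] = 164.0 / 13.10 = 12.51 mg/L.

S ≈ 12.5 mg/L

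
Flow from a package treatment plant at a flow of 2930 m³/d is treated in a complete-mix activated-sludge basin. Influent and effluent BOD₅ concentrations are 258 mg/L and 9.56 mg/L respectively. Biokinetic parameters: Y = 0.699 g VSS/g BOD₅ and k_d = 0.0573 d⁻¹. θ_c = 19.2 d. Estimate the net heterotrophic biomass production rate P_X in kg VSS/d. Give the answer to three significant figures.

Observed yield with endogenous decay: Y_obs = Y / (1 + k_d·θ_c) = 0.699 / (1 + 0.0573 × 19.2) = 0.699 / 2.100 = 0.3328 g VSS/g BOD₅.
Mass of BOD₅ removed per day: Q(S₀ − S) = 2930 × 248.4 g/m³ = 727.9 kg/d.
P_X = Y_obs · Q(S₀ − S) = 0.3328 × 727.9 = 242.3 kg VSS/d.

P_X ≈ 242 kg VSS/d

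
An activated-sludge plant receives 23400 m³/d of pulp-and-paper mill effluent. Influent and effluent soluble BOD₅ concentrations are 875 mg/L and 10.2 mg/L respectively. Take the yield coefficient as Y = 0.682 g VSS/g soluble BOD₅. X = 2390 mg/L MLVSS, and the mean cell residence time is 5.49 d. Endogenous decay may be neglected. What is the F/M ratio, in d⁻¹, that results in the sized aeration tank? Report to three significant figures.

F/M ≈ 0.270 d⁻¹

With k_d = 0 the design equation reduces to V = Y Q (S₀−S) θ_c / X = 0.682 × 23400 × (875 − 10.2) × 5.49 / 2390 = 31702 m³.
F/M = applied load / biomass = Q·S₀/(V·X) = 23400 × 875 / (31702 × 2390) = 0.2702 d⁻¹.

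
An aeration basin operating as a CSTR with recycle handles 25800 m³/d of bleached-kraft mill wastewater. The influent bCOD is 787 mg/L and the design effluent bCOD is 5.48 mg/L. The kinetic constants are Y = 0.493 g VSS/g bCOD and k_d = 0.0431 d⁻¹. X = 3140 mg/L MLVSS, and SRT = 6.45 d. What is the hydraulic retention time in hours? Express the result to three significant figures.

τ ≈ 14.9 h

From the SRT design equation V = Y Q (S₀−S) θ_c / [X (1 + k_d θ_c)] = 0.493 × 25800 × (787 − 5.48) × 6.45 / [3140 × (1 + 0.0431 × 6.45)] = 6.41×10^7 / 4013 = 15977 m³.
τ = V/Q = 15977/25800 = 0.6193 d, or 14.86 h.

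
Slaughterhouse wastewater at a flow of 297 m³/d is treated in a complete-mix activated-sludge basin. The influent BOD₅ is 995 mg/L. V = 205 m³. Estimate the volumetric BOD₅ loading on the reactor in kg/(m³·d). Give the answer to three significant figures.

Volumetric loading L_v = Q·S₀ / V = 297 × 995 g/m³ / 205.0 m³ = 1442 g/(m³·d) = 1.442 kg BOD₅/(m³·d).

L_v ≈ 1.44 kg BOD₅/(m³·d)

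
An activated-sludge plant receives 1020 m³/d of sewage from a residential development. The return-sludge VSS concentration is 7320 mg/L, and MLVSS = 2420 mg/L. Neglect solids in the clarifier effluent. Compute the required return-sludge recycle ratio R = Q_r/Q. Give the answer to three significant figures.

Mass balance around the secondary clarifier (neglecting effluent solids): R = X / (X_r − X) = 2420 / (7320 − 2420) = 0.4939.

R ≈ 0.494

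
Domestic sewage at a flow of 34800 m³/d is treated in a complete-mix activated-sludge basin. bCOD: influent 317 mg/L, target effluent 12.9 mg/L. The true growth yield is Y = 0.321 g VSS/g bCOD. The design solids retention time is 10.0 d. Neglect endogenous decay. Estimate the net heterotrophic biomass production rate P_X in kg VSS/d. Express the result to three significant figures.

P_X ≈ 3400 kg VSS/d

No decay correction is needed, so Y_obs = Y = 0.321.
Q·(S₀ − S) = 34800 × (317 − 12.9) × 10⁻³ = 10583 kg/d removed.
So the net sludge growth is P_X = 0.3210 × 10583 = 3397 kg VSS/d.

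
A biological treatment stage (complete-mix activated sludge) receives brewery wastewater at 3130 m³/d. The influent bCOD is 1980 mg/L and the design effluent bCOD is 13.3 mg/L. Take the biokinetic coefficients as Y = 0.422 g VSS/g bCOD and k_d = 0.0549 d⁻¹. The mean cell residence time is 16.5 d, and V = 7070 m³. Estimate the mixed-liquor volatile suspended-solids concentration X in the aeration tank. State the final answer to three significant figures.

Solving the biomass balance for X: X = Y Q (S₀−S) θ_c / [V (1+k_d θ_c)] = 0.422 × 3130 × (1980 − 13.3) × 16.5 / [7070 × (1 + 0.0549 × 16.5)] = 3181 mg/L.

X ≈ 3180 mg/L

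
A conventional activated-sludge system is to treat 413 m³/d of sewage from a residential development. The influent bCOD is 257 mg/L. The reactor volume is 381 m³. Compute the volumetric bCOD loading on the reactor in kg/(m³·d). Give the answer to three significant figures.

L_v ≈ 0.279 kg bCOD/(m³·d)

L_v = Q S₀ / V = 413 × 257 × 10⁻³ / 381.0 = 0.2786 kg/(m³·d).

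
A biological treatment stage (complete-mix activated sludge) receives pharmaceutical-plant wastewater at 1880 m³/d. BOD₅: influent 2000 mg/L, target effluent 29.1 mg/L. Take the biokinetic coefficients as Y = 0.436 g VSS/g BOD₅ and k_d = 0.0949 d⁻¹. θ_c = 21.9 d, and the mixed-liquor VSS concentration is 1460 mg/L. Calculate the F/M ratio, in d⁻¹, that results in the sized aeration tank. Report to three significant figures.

Steady-state biomass mass balance: V·X·(1 + k_d·θ_c) = Y·Q·(S₀ − S)·θ_c, so V = 0.436 × 1880 × (2000 − 29.1) × 21.9 / [1460 × (1 + 0.0949 × 21.9)] = 3.54×10^7 / 4494 = 7872 m³.
Food-to-microorganism ratio F/M = Q S₀ / (V X) = 1880 × 2000 / (7872 × 1460) = 0.3272 d⁻¹.

F/M ≈ 0.327 d⁻¹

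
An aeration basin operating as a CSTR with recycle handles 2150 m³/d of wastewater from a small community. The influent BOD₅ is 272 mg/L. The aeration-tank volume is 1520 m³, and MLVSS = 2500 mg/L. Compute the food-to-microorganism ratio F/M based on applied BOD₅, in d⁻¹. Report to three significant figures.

F/M ≈ 0.154 d⁻¹

F/M = applied load / biomass = Q·S₀/(V·X) = 2150 × 272 / (1520 × 2500) = 0.1539 d⁻¹.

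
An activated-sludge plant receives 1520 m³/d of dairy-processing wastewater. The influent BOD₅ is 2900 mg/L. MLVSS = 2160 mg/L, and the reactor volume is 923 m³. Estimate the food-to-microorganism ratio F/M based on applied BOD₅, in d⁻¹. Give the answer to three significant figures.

F/M = Q·S₀ / (V·X) = 1520 × 2900 / (923.0 × 2160) = 2.211 g BOD₅·(g VSS·d)⁻¹.

F/M ≈ 2.21 d⁻¹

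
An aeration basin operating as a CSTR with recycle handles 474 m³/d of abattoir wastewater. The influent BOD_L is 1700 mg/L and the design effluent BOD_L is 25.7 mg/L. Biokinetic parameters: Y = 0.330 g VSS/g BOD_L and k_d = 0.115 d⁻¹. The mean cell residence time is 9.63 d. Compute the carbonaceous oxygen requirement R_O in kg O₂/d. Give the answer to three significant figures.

The observed yield is Y_obs = Y/(1 + k_d·θ_c) = 0.330 / (1 + 0.115 × 9.63) = 0.330 / 2.107 = 0.1566 g VSS per g BOD_L removed.
Q·(S₀ − S) = 474 × (1700 − 25.7) × 10⁻³ = 793.6 kg/d removed.
Biomass synthesised: P_X = Y_obs × 793.6 = 124.3 kg VSS/d.
R_O = Q·(S₀ − S) − 1.42·P_X = 793.6 − 1.42 × 124.3 = 617.2 kg O₂/d.

R_O ≈ 617 kg O₂/d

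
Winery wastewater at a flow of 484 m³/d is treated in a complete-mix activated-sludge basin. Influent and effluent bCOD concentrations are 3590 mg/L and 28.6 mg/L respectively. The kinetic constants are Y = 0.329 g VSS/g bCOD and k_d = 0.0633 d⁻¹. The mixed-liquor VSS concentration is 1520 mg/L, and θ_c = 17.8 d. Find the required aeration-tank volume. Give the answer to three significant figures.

Rearranging the biomass balance for a CMAS with decay, V = Y·Q·ΔS·θ_c / [X·(1+k_d θ_c)] = 0.329 × 484 × (3590 − 28.6) × 17.8 / [1520 × (1 + 0.0633 × 17.8)] = 1.01×10^7 / 3233 = 3123 m³.

V ≈ 3120 m³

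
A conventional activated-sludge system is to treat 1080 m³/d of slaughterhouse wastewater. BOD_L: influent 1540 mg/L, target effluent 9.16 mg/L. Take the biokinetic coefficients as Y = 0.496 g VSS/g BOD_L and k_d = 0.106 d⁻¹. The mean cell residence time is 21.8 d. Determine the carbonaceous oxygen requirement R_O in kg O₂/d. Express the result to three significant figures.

Observed yield with endogenous decay: Y_obs = Y / (1 + k_d·θ_c) = 0.496 / (1 + 0.106 × 21.8) = 0.496 / 3.311 = 0.1498 g VSS/g BOD_L.
ΔS = 1540 − 9.16 = 1531 mg/L, so the substrate removal rate is 1080 × 1531/1000 = 1653 kg BOD_L/d.
P_X = Y_obs·Q·(S₀ − S) = 0.1498 × 1653 = 247.7 kg VSS/d.
R_O = Q·ΔS − 1.42 P_X = 1653 − 351.7 = 1302 kg O₂/d.

R_O ≈ 1300 kg O₂/d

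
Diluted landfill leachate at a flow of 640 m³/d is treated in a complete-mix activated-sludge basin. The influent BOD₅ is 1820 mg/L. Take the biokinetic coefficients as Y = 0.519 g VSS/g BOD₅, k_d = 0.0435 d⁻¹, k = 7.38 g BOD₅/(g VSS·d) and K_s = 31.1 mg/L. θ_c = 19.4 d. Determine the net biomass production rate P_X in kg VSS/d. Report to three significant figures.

P_X ≈ 328 kg VSS/d

Effluent substrate depends only on kinetics and SRT: S = K_s(1 + k_d θ_c) / [θ_c(Yk − k_d) − 1] = 31.1 × (1 + 0.0435 × 19.4) / [19.4 × (0.519 × 7.38 − 0.0435) − 1] = 57.35 / 72.46 = 0.7914 mg/L.
Correct the yield for decay: Y_obs = Y/(1 + k_d θ_c) = 0.519 / (1 + 0.0435 × 19.4) = 0.519 / 1.844 = 0.2815.
Mass of BOD₅ removed per day: Q(S₀ − S) = 640 × 1819 g/m³ = 1164 kg/d.
P_X = Y_obs · Q(S₀ − S) = 0.2815 × 1164 = 327.7 kg VSS/d.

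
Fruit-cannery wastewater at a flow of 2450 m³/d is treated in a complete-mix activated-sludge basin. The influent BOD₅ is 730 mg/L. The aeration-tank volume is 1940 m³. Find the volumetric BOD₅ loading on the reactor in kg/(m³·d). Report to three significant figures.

Applied BOD₅ load per unit volume = Q·S₀/V = (2450 × 730/1000)/1940 = 0.9219 kg BOD₅·m⁻³·d⁻¹.

L_v ≈ 0.922 kg BOD₅/(m³·d)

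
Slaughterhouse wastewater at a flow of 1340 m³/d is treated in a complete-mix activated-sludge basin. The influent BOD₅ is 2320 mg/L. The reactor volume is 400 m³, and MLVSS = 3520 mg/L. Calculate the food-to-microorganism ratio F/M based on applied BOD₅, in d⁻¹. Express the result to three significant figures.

F/M ≈ 2.21 d⁻¹

F/M = Q·S₀ / (V·X) = 1340 × 2320 / (400.0 × 3520) = 2.208 g BOD₅·(g VSS·d)⁻¹.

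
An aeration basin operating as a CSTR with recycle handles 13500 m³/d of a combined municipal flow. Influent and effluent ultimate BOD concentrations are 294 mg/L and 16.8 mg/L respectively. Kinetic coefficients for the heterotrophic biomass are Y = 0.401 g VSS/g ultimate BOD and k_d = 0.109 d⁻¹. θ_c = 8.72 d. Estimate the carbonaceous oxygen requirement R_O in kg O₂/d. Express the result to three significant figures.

R_O ≈ 2650 kg O₂/d

The observed yield is Y_obs = Y/(1 + k_d·θ_c) = 0.401 / (1 + 0.109 × 8.72) = 0.401 / 1.950 = 0.2056 g VSS per g ultimate BOD removed.
Mass of ultimate BOD removed per day: Q(S₀ − S) = 13500 × 277.2 g/m³ = 3742 kg/d.
Biomass synthesised: P_X = Y_obs × 3742 = 769.4 kg VSS/d.
R_O = Q·ΔS − 1.42 P_X = 3742 − 1092 = 2650 kg O₂/d.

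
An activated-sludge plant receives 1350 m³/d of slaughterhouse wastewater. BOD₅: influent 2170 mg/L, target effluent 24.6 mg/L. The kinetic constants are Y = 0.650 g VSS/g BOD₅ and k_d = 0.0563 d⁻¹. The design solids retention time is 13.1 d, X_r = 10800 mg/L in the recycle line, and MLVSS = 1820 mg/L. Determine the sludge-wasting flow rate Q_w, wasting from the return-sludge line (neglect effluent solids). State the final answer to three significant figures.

Steady-state biomass mass balance: V·X·(1 + k_d·θ_c) = Y·Q·(S₀ − S)·θ_c, so V = 0.650 × 1350 × (2170 − 24.6) × 13.1 / [1820 × (1 + 0.0563 × 13.1)] = 2.47×10^7 / 3162 = 7799 m³.
Q_w = (V·X)/(θ_c X_r) = 7799 × 1820 / (13.1 × 10800) = 100.3 m³/d.

Q_w ≈ 100 m³/d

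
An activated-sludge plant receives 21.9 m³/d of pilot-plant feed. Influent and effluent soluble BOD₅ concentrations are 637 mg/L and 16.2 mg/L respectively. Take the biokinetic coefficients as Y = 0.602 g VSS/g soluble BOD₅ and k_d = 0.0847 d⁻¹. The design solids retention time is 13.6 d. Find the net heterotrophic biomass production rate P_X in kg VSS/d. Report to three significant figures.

P_X ≈ 3.80 kg VSS/d

Y_obs = Y / (1 + k_d θ_c) = 0.602 / (1 + 0.0847 × 13.6) = 0.602 / 2.152 = 0.2798.
Substrate removed = Q·(S₀ − S) = 21.9 m³/d × (637 − 16.2) g/m³ = 1.36×10^4 g/d = 13.60 kg/d.
Net biomass production P_X = Y_obs × Q·(S₀ − S) = 0.2798 × 13.60 = 3.803 kg VSS/d.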